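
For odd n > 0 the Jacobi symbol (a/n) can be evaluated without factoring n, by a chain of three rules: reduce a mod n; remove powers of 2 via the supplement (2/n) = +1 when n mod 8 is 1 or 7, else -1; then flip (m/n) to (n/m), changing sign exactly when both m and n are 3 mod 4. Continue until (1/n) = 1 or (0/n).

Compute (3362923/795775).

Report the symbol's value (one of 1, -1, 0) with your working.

(3362923/795775): 3362923 mod 795775 = 179823, so (3362923/795775) = (179823/795775)
flip (179823/795775) -> (795775/179823): both odd, 179823 mod 4 = 3, 795775 mod 4 = 3, so the flip contributes -1; sign now -1
(795775/179823): 795775 mod 179823 = 76483, so (795775/179823) = (76483/179823)
flip (76483/179823) -> (179823/76483): both odd, 76483 mod 4 = 3, 179823 mod 4 = 3, so the flip contributes -1; sign now +1
(179823/76483): 179823 mod 76483 = 26857, so (179823/76483) = (26857/76483)
flip (26857/76483) -> (76483/26857): both odd, 26857 mod 4 = 1, 76483 mod 4 = 3, so the flip contributes +1; sign now +1
(76483/26857): 76483 mod 26857 = 22769, so (76483/26857) = (22769/26857)
flip (22769/26857) -> (26857/22769): both odd, 22769 mod 4 = 1, 26857 mod 4 = 1, so the flip contributes +1; sign now +1
(26857/22769): 26857 mod 22769 = 4088, so (26857/22769) = (4088/22769)
factor out 2^3: 4088 = 2^3·511; with 22769 mod 8 = 1, (2/22769) = +1; sign now +1; continue with (511/22769)
flip (511/22769) -> (22769/511): both odd, 511 mod 4 = 3, 22769 mod 4 = 1, so the flip contributes +1; sign now +1
(22769/511): 22769 mod 511 = 285, so (22769/511) = (285/511)
flip (285/511) -> (511/285): both odd, 285 mod 4 = 1, 511 mod 4 = 3, so the flip contributes +1; sign now +1
(511/285): 511 mod 285 = 226, so (511/285) = (226/285)
factor out 2^1: 226 = 2^1·113; with 285 mod 8 = 5, (2/285) = -1; sign now -1; continue with (113/285)
flip (113/285) -> (285/113): both odd, 113 mod 4 = 1, 285 mod 4 = 1, so the flip contributes +1; sign now -1
(285/113): 285 mod 113 = 59, so (285/113) = (59/113)
flip (59/113) -> (113/59): both odd, 59 mod 4 = 3, 113 mod 4 = 1, so the flip contributes +1; sign now -1
(113/59): 113 mod 59 = 54, so (113/59) = (54/59)
factor out 2^1: 54 = 2^1·27; with 59 mod 8 = 3, (2/59) = -1; sign now +1; continue with (27/59)
flip (27/59) -> (59/27): both odd, 27 mod 4 = 3, 59 mod 4 = 3, so the flip contributes -1; sign now -1
(59/27): 59 mod 27 = 5, so (59/27) = (5/27)
flip (5/27) -> (27/5): both odd, 5 mod 4 = 1, 27 mod 4 = 3, so the flip contributes +1; sign now -1
(27/5): 27 mod 5 = 2, so (27/5) = (2/5)
factor out 2^1: 2 = 2^1·1; with 5 mod 8 = 5, (2/5) = -1; sign now +1; continue with (1/5)
reached (1/5) = 1, so the symbol is +1

1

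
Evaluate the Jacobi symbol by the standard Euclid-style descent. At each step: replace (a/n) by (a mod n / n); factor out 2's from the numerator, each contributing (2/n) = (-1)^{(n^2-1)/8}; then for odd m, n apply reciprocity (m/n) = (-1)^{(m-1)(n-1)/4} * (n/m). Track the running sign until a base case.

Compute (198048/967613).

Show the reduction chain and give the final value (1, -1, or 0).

factor out 2^5: 198048 = 2^5·6189; with 967613 mod 8 = 5, (2/967613) = -1; sign now -1; continue with (6189/967613)
flip (6189/967613) -> (967613/6189): both odd, 6189 mod 4 = 1, 967613 mod 4 = 1, so the flip contributes +1; sign now -1
(967613/6189): 967613 mod 6189 = 2129, so (967613/6189) = (2129/6189)
flip (2129/6189) -> (6189/2129): both odd, 2129 mod 4 = 1, 6189 mod 4 = 1, so the flip contributes +1; sign now -1
(6189/2129): 6189 mod 2129 = 1931, so (6189/2129) = (1931/2129)
flip (1931/2129) -> (2129/1931): both odd, 1931 mod 4 = 3, 2129 mod 4 = 1, so the flip contributes +1; sign now -1
(2129/1931): 2129 mod 1931 = 198, so (2129/1931) = (198/1931)
factor out 2^1: 198 = 2^1·99; with 1931 mod 8 = 3, (2/1931) = -1; sign now +1; continue with (99/1931)
flip (99/1931) -> (1931/99): both odd, 99 mod 4 = 3, 1931 mod 4 = 3, so the flip contributes -1; sign now -1
(1931/99): 1931 mod 99 = 50, so (1931/99) = (50/99)
factor out 2^1: 50 = 2^1·25; with 99 mod 8 = 3, (2/99) = -1; sign now +1; continue with (25/99)
flip (25/99) -> (99/25): both odd, 25 mod 4 = 1, 99 mod 4 = 3, so the flip contributes +1; sign now +1
(99/25): 99 mod 25 = 24, so (99/25) = (24/25)
factor out 2^3: 24 = 2^3·3; with 25 mod 8 = 1, (2/25) = +1; sign now +1; continue with (3/25)
flip (3/25) -> (25/3): both odd, 3 mod 4 = 3, 25 mod 4 = 1, so the flip contributes +1; sign now +1
(25/3): 25 mod 3 = 1, so (25/3) = (1/3)
reached (1/3) = 1, so the symbol is +1

1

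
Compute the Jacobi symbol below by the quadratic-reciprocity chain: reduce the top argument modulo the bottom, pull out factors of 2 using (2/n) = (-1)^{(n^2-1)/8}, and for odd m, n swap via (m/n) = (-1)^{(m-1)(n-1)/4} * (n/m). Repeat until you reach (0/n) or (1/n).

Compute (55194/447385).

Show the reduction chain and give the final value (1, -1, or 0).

55194 = 2^1·27597; (2/447385) = +1 since 447385 mod 8 = 1, so (55194/447385) = (+1)^1·(27597/447385); sign now +1
reciprocity: (27597/447385) = +1·(447385/27597) since 27597 mod 4 = 1, 447385 mod 4 = 1; sign now +1
(447385/27597) = (5833/27597)   [reduce mod 27597]
reciprocity: (5833/27597) = +1·(27597/5833) since 5833 mod 4 = 1, 27597 mod 4 = 1; sign now +1
(27597/5833) = (4265/5833)   [reduce mod 5833]
reciprocity: (4265/5833) = +1·(5833/4265) since 4265 mod 4 = 1, 5833 mod 4 = 1; sign now +1
(5833/4265) = (1568/4265)   [reduce mod 4265]
1568 = 2^5·49; (2/4265) = +1 since 4265 mod 8 = 1, so (1568/4265) = (+1)^5·(49/4265); sign now +1
reciprocity: (49/4265) = +1·(4265/49) since 49 mod 4 = 1, 4265 mod 4 = 1; sign now +1
(4265/49) = (2/49)   [reduce mod 49]
2 = 2^1·1; (2/49) = +1 since 49 mod 8 = 1, so (2/49) = (+1)^1·(1/49); sign now +1
(1/49) = 1; final value = sign = +1

1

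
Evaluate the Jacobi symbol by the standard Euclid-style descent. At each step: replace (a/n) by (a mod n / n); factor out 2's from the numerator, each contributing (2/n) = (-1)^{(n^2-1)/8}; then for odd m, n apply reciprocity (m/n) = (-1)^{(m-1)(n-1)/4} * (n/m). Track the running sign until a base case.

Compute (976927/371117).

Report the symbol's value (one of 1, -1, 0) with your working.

(976927/371117): 976927 mod 371117 = 234693, so (976927/371117) = (234693/371117)
flip (234693/371117) -> (371117/234693): both odd, 234693 mod 4 = 1, 371117 mod 4 = 1, so the flip contributes +1; sign now +1
(371117/234693): 371117 mod 234693 = 136424, so (371117/234693) = (136424/234693)
factor out 2^3: 136424 = 2^3·17053; with 234693 mod 8 = 5, (2/234693) = -1; sign now -1; continue with (17053/234693)
flip (17053/234693) -> (234693/17053): both odd, 17053 mod 4 = 1, 234693 mod 4 = 1, so the flip contributes +1; sign now -1
(234693/17053): 234693 mod 17053 = 13004, so (234693/17053) = (13004/17053)
factor out 2^2: 13004 = 2^2·3251; with 17053 mod 8 = 5, (2/17053) = -1; sign now -1; continue with (3251/17053)
flip (3251/17053) -> (17053/3251): both odd, 3251 mod 4 = 3, 17053 mod 4 = 1, so the flip contributes +1; sign now -1
(17053/3251): 17053 mod 3251 = 798, so (17053/3251) = (798/3251)
factor out 2^1: 798 = 2^1·399; with 3251 mod 8 = 3, (2/3251) = -1; sign now +1; continue with (399/3251)
flip (399/3251) -> (3251/399): both odd, 399 mod 4 = 3, 3251 mod 4 = 3, so the flip contributes -1; sign now -1
(3251/399): 3251 mod 399 = 59, so (3251/399) = (59/399)
flip (59/399) -> (399/59): both odd, 59 mod 4 = 3, 399 mod 4 = 3, so the flip contributes -1; sign now +1
(399/59): 399 mod 59 = 45, so (399/59) = (45/59)
flip (45/59) -> (59/45): both odd, 45 mod 4 = 1, 59 mod 4 = 3, so the flip contributes +1; sign now +1
(59/45): 59 mod 45 = 14, so (59/45) = (14/45)
factor out 2^1: 14 = 2^1·7; with 45 mod 8 = 5, (2/45) = -1; sign now -1; continue with (7/45)
flip (7/45) -> (45/7): both odd, 7 mod 4 = 3, 45 mod 4 = 1, so the flip contributes +1; sign now -1
(45/7): 45 mod 7 = 3, so (45/7) = (3/7)
flip (3/7) -> (7/3): both odd, 3 mod 4 = 3, 7 mod 4 = 3, so the flip contributes -1; sign now +1
(7/3): 7 mod 3 = 1, so (7/3) = (1/3)
reached (1/3) = 1, so the symbol is +1

1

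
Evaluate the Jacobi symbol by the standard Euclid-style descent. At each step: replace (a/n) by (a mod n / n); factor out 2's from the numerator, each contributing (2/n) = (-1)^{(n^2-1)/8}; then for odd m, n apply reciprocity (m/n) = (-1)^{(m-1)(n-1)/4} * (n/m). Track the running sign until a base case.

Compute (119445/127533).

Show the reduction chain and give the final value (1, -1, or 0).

flip (119445/127533) -> (127533/119445): both odd, 119445 mod 4 = 1, 127533 mod 4 = 1, so the flip contributes +1; sign now +1
(127533/119445): 127533 mod 119445 = 8088, so (127533/119445) = (8088/119445)
factor out 2^3: 8088 = 2^3·1011; with 119445 mod 8 = 5, (2/119445) = -1; sign now -1; continue with (1011/119445)
flip (1011/119445) -> (119445/1011): both odd, 1011 mod 4 = 3, 119445 mod 4 = 1, so the flip contributes +1; sign now -1
(119445/1011): 119445 mod 1011 = 147, so (119445/1011) = (147/1011)
flip (147/1011) -> (1011/147): both odd, 147 mod 4 = 3, 1011 mod 4 = 3, so the flip contributes -1; sign now +1
(1011/147): 1011 mod 147 = 129, so (1011/147) = (129/147)
flip (129/147) -> (147/129): both odd, 129 mod 4 = 1, 147 mod 4 = 3, so the flip contributes +1; sign now +1
(147/129): 147 mod 129 = 18, so (147/129) = (18/129)
factor out 2^1: 18 = 2^1·9; with 129 mod 8 = 1, (2/129) = +1; sign now +1; continue with (9/129)
flip (9/129) -> (129/9): both odd, 9 mod 4 = 1, 129 mod 4 = 1, so the flip contributes +1; sign now +1
(129/9): 129 mod 9 = 3, so (129/9) = (3/9)
flip (3/9) -> (9/3): both odd, 3 mod 4 = 3, 9 mod 4 = 1, so the flip contributes +1; sign now +1
(9/3): 9 mod 3 = 0, so (9/3) = (0/3)
reached (0/3); gcd(a, n) > 1, so (0/3) = 0 and the symbol is 0

0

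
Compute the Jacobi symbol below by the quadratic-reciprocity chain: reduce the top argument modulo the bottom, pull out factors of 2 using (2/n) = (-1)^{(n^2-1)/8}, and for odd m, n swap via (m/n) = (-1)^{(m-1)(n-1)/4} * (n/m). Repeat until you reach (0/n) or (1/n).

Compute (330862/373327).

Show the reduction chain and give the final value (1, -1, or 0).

-1

factor out 2^1: 330862 = 2^1·165431; with 373327 mod 8 = 7, (2/373327) = +1; sign now +1; continue with (165431/373327)
flip (165431/373327) -> (373327/165431): both odd, 165431 mod 4 = 3, 373327 mod 4 = 3, so the flip contributes -1; sign now -1
(373327/165431): 373327 mod 165431 = 42465, so (373327/165431) = (42465/165431)
flip (42465/165431) -> (165431/42465): both odd, 42465 mod 4 = 1, 165431 mod 4 = 3, so the flip contributes +1; sign now -1
(165431/42465): 165431 mod 42465 = 38036, so (165431/42465) = (38036/42465)
factor out 2^2: 38036 = 2^2·9509; with 42465 mod 8 = 1, (2/42465) = +1; sign now -1; continue with (9509/42465)
flip (9509/42465) -> (42465/9509): both odd, 9509 mod 4 = 1, 42465 mod 4 = 1, so the flip contributes +1; sign now -1
(42465/9509): 42465 mod 9509 = 4429, so (42465/9509) = (4429/9509)
flip (4429/9509) -> (9509/4429): both odd, 4429 mod 4 = 1, 9509 mod 4 = 1, so the flip contributes +1; sign now -1
(9509/4429): 9509 mod 4429 = 651, so (9509/4429) = (651/4429)
flip (651/4429) -> (4429/651): both odd, 651 mod 4 = 3, 4429 mod 4 = 1, so the flip contributes +1; sign now -1
(4429/651): 4429 mod 651 = 523, so (4429/651) = (523/651)
flip (523/651) -> (651/523): both odd, 523 mod 4 = 3, 651 mod 4 = 3, so the flip contributes -1; sign now +1
(651/523): 651 mod 523 = 128, so (651/523) = (128/523)
factor out 2^7: 128 = 2^7·1; with 523 mod 8 = 3, (2/523) = -1; sign now -1; continue with (1/523)
reached (1/523) = 1, so the symbol is -1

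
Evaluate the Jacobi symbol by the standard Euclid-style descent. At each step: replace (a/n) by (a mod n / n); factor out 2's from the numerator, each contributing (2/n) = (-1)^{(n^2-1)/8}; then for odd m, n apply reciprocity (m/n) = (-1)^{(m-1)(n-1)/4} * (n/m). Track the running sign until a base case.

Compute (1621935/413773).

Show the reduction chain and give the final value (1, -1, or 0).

(1621935/413773) = (380616/413773)   [reduce mod 413773]
380616 = 2^3·47577; (2/413773) = -1 since 413773 mod 8 = 5, so (380616/413773) = (-1)^3·(47577/413773); sign now -1
reciprocity: (47577/413773) = +1·(413773/47577) since 47577 mod 4 = 1, 413773 mod 4 = 1; sign now -1
(413773/47577) = (33157/47577)   [reduce mod 47577]
reciprocity: (33157/47577) = +1·(47577/33157) since 33157 mod 4 = 1, 47577 mod 4 = 1; sign now -1
(47577/33157) = (14420/33157)   [reduce mod 33157]
14420 = 2^2·3605; (2/33157) = -1 since 33157 mod 8 = 5, so (14420/33157) = (-1)^2·(3605/33157); sign now -1
reciprocity: (3605/33157) = +1·(33157/3605) since 3605 mod 4 = 1, 33157 mod 4 = 1; sign now -1
(33157/3605) = (712/3605)   [reduce mod 3605]
712 = 2^3·89; (2/3605) = -1 since 3605 mod 8 = 5, so (712/3605) = (-1)^3·(89/3605); sign now +1
reciprocity: (89/3605) = +1·(3605/89) since 89 mod 4 = 1, 3605 mod 4 = 1; sign now +1
(3605/89) = (45/89)   [reduce mod 89]
reciprocity: (45/89) = +1·(89/45) since 45 mod 4 = 1, 89 mod 4 = 1; sign now +1
(89/45) = (44/45)   [reduce mod 45]
44 = 2^2·11; (2/45) = -1 since 45 mod 8 = 5, so (44/45) = (-1)^2·(11/45); sign now +1
reciprocity: (11/45) = +1·(45/11) since 11 mod 4 = 3, 45 mod 4 = 1; sign now +1
(45/11) = (1/11)   [reduce mod 11]
(1/11) = 1; final value = sign = +1

1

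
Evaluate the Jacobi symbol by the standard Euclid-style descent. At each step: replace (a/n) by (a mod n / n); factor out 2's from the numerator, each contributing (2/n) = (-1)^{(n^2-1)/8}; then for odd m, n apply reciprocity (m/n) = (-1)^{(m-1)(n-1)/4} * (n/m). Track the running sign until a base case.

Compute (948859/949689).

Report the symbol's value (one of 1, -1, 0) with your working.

reciprocity: (948859/949689) = +1·(949689/948859) since 948859 mod 4 = 3, 949689 mod 4 = 1; sign now +1
(949689/948859) = (830/948859)   [reduce mod 948859]
830 = 2^1·415; (2/948859) = -1 since 948859 mod 8 = 3, so (830/948859) = (-1)^1·(415/948859); sign now -1
reciprocity: (415/948859) = -1·(948859/415) since 415 mod 4 = 3, 948859 mod 4 = 3; sign now +1
(948859/415) = (169/415)   [reduce mod 415]
reciprocity: (169/415) = +1·(415/169) since 169 mod 4 = 1, 415 mod 4 = 3; sign now +1
(415/169) = (77/169)   [reduce mod 169]
reciprocity: (77/169) = +1·(169/77) since 77 mod 4 = 1, 169 mod 4 = 1; sign now +1
(169/77) = (15/77)   [reduce mod 77]
reciprocity: (15/77) = +1·(77/15) since 15 mod 4 = 3, 77 mod 4 = 1; sign now +1
(77/15) = (2/15)   [reduce mod 15]
2 = 2^1·1; (2/15) = +1 since 15 mod 8 = 7, so (2/15) = (+1)^1·(1/15); sign now +1
(1/15) = 1; final value = sign = +1

1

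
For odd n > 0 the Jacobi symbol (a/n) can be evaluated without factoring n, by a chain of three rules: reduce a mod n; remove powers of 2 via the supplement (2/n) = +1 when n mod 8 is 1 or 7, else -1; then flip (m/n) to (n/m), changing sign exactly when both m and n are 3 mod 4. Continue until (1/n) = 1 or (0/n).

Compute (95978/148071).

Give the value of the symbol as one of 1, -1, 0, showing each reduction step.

95978 = 2^1·47989; (2/148071) = +1 since 148071 mod 8 = 7, so (95978/148071) = (+1)^1·(47989/148071); sign now +1
reciprocity: (47989/148071) = +1·(148071/47989) since 47989 mod 4 = 1, 148071 mod 4 = 3; sign now +1
(148071/47989) = (4104/47989)   [reduce mod 47989]
4104 = 2^3·513; (2/47989) = -1 since 47989 mod 8 = 5, so (4104/47989) = (-1)^3·(513/47989); sign now -1
reciprocity: (513/47989) = +1·(47989/513) since 513 mod 4 = 1, 47989 mod 4 = 1; sign now -1
(47989/513) = (280/513)   [reduce mod 513]
280 = 2^3·35; (2/513) = +1 since 513 mod 8 = 1, so (280/513) = (+1)^3·(35/513); sign now -1
reciprocity: (35/513) = +1·(513/35) since 35 mod 4 = 3, 513 mod 4 = 1; sign now -1
(513/35) = (23/35)   [reduce mod 35]
reciprocity: (23/35) = -1·(35/23) since 23 mod 4 = 3, 35 mod 4 = 3; sign now +1
(35/23) = (12/23)   [reduce mod 23]
12 = 2^2·3; (2/23) = +1 since 23 mod 8 = 7, so (12/23) = (+1)^2·(3/23); sign now +1
reciprocity: (3/23) = -1·(23/3) since 3 mod 4 = 3, 23 mod 4 = 3; sign now -1
(23/3) = (2/3)   [reduce mod 3]
2 = 2^1·1; (2/3) = -1 since 3 mod 8 = 3, so (2/3) = (-1)^1·(1/3); sign now +1
(1/3) = 1; final value = sign = +1

1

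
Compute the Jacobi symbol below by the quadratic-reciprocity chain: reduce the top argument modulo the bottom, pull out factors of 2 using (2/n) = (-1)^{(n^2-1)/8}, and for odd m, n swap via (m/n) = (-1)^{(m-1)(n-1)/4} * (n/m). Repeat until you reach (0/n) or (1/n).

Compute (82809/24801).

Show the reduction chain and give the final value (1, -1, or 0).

0

(82809/24801): 82809 mod 24801 = 8406, so (82809/24801) = (8406/24801)
factor out 2^1: 8406 = 2^1·4203; with 24801 mod 8 = 1, (2/24801) = +1; sign now +1; continue with (4203/24801)
flip (4203/24801) -> (24801/4203): both odd, 4203 mod 4 = 3, 24801 mod 4 = 1, so the flip contributes +1; sign now +1
(24801/4203): 24801 mod 4203 = 3786, so (24801/4203) = (3786/4203)
factor out 2^1: 3786 = 2^1·1893; with 4203 mod 8 = 3, (2/4203) = -1; sign now -1; continue with (1893/4203)
flip (1893/4203) -> (4203/1893): both odd, 1893 mod 4 = 1, 4203 mod 4 = 3, so the flip contributes +1; sign now -1
(4203/1893): 4203 mod 1893 = 417, so (4203/1893) = (417/1893)
flip (417/1893) -> (1893/417): both odd, 417 mod 4 = 1, 1893 mod 4 = 1, so the flip contributes +1; sign now -1
(1893/417): 1893 mod 417 = 225, so (1893/417) = (225/417)
flip (225/417) -> (417/225): both odd, 225 mod 4 = 1, 417 mod 4 = 1, so the flip contributes +1; sign now -1
(417/225): 417 mod 225 = 192, so (417/225) = (192/225)
factor out 2^6: 192 = 2^6·3; with 225 mod 8 = 1, (2/225) = +1; sign now -1; continue with (3/225)
flip (3/225) -> (225/3): both odd, 3 mod 4 = 3, 225 mod 4 = 1, so the flip contributes +1; sign now -1
(225/3): 225 mod 3 = 0, so (225/3) = (0/3)
reached (0/3); gcd(a, n) > 1, so (0/3) = 0 and the symbol is 0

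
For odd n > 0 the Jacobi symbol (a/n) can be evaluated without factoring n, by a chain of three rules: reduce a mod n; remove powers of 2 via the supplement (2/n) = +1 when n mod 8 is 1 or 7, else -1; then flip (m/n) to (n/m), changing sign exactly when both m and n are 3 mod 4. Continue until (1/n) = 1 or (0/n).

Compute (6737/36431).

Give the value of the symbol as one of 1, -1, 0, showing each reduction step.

flip (6737/36431) -> (36431/6737): both odd, 6737 mod 4 = 1, 36431 mod 4 = 3, so the flip contributes +1; sign now +1
(36431/6737): 36431 mod 6737 = 2746, so (36431/6737) = (2746/6737)
factor out 2^1: 2746 = 2^1·1373; with 6737 mod 8 = 1, (2/6737) = +1; sign now +1; continue with (1373/6737)
flip (1373/6737) -> (6737/1373): both odd, 1373 mod 4 = 1, 6737 mod 4 = 1, so the flip contributes +1; sign now +1
(6737/1373): 6737 mod 1373 = 1245, so (6737/1373) = (1245/1373)
flip (1245/1373) -> (1373/1245): both odd, 1245 mod 4 = 1, 1373 mod 4 = 1, so the flip contributes +1; sign now +1
(1373/1245): 1373 mod 1245 = 128, so (1373/1245) = (128/1245)
factor out 2^7: 128 = 2^7·1; with 1245 mod 8 = 5, (2/1245) = -1; sign now -1; continue with (1/1245)
reached (1/1245) = 1, so the symbol is -1

-1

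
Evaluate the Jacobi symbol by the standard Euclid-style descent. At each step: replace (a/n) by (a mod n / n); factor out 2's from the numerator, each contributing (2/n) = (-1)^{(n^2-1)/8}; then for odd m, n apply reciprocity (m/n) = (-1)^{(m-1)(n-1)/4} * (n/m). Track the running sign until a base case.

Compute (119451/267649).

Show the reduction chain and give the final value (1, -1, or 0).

1

flip (119451/267649) -> (267649/119451): both odd, 119451 mod 4 = 3, 267649 mod 4 = 1, so the flip contributes +1; sign now +1
(267649/119451): 267649 mod 119451 = 28747, so (267649/119451) = (28747/119451)
flip (28747/119451) -> (119451/28747): both odd, 28747 mod 4 = 3, 119451 mod 4 = 3, so the flip contributes -1; sign now -1
(119451/28747): 119451 mod 28747 = 4463, so (119451/28747) = (4463/28747)
flip (4463/28747) -> (28747/4463): both odd, 4463 mod 4 = 3, 28747 mod 4 = 3, so the flip contributes -1; sign now +1
(28747/4463): 28747 mod 4463 = 1969, so (28747/4463) = (1969/4463)
flip (1969/4463) -> (4463/1969): both odd, 1969 mod 4 = 1, 4463 mod 4 = 3, so the flip contributes +1; sign now +1
(4463/1969): 4463 mod 1969 = 525, so (4463/1969) = (525/1969)
flip (525/1969) -> (1969/525): both odd, 525 mod 4 = 1, 1969 mod 4 = 1, so the flip contributes +1; sign now +1
(1969/525): 1969 mod 525 = 394, so (1969/525) = (394/525)
factor out 2^1: 394 = 2^1·197; with 525 mod 8 = 5, (2/525) = -1; sign now -1; continue with (197/525)
flip (197/525) -> (525/197): both odd, 197 mod 4 = 1, 525 mod 4 = 1, so the flip contributes +1; sign now -1
(525/197): 525 mod 197 = 131, so (525/197) = (131/197)
flip (131/197) -> (197/131): both odd, 131 mod 4 = 3, 197 mod 4 = 1, so the flip contributes +1; sign now -1
(197/131): 197 mod 131 = 66, so (197/131) = (66/131)
factor out 2^1: 66 = 2^1·33; with 131 mod 8 = 3, (2/131) = -1; sign now +1; continue with (33/131)
flip (33/131) -> (131/33): both odd, 33 mod 4 = 1, 131 mod 4 = 3, so the flip contributes +1; sign now +1
(131/33): 131 mod 33 = 32, so (131/33) = (32/33)
factor out 2^5: 32 = 2^5·1; with 33 mod 8 = 1, (2/33) = +1; sign now +1; continue with (1/33)
reached (1/33) = 1, so the symbol is +1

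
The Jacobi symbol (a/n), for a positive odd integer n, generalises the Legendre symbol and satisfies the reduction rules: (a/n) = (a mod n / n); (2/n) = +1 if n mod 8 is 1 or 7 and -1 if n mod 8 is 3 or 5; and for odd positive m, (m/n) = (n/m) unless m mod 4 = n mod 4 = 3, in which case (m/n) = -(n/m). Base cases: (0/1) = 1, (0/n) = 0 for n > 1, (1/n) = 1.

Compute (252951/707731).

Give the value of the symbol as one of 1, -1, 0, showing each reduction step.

1

flip (252951/707731) -> (707731/252951): both odd, 252951 mod 4 = 3, 707731 mod 4 = 3, so the flip contributes -1; sign now -1
(707731/252951): 707731 mod 252951 = 201829, so (707731/252951) = (201829/252951)
flip (201829/252951) -> (252951/201829): both odd, 201829 mod 4 = 1, 252951 mod 4 = 3, so the flip contributes +1; sign now -1
(252951/201829): 252951 mod 201829 = 51122, so (252951/201829) = (51122/201829)
factor out 2^1: 51122 = 2^1·25561; with 201829 mod 8 = 5, (2/201829) = -1; sign now +1; continue with (25561/201829)
flip (25561/201829) -> (201829/25561): both odd, 25561 mod 4 = 1, 201829 mod 4 = 1, so the flip contributes +1; sign now +1
(201829/25561): 201829 mod 25561 = 22902, so (201829/25561) = (22902/25561)
factor out 2^1: 22902 = 2^1·11451; with 25561 mod 8 = 1, (2/25561) = +1; sign now +1; continue with (11451/25561)
flip (11451/25561) -> (25561/11451): both odd, 11451 mod 4 = 3, 25561 mod 4 = 1, so the flip contributes +1; sign now +1
(25561/11451): 25561 mod 11451 = 2659, so (25561/11451) = (2659/11451)
flip (2659/11451) -> (11451/2659): both odd, 2659 mod 4 = 3, 11451 mod 4 = 3, so the flip contributes -1; sign now -1
(11451/2659): 11451 mod 2659 = 815, so (11451/2659) = (815/2659)
flip (815/2659) -> (2659/815): both odd, 815 mod 4 = 3, 2659 mod 4 = 3, so the flip contributes -1; sign now +1
(2659/815): 2659 mod 815 = 214, so (2659/815) = (214/815)
factor out 2^1: 214 = 2^1·107; with 815 mod 8 = 7, (2/815) = +1; sign now +1; continue with (107/815)
flip (107/815) -> (815/107): both odd, 107 mod 4 = 3, 815 mod 4 = 3, so the flip contributes -1; sign now -1
(815/107): 815 mod 107 = 66, so (815/107) = (66/107)
factor out 2^1: 66 = 2^1·33; with 107 mod 8 = 3, (2/107) = -1; sign now +1; continue with (33/107)
flip (33/107) -> (107/33): both odd, 33 mod 4 = 1, 107 mod 4 = 3, so the flip contributes +1; sign now +1
(107/33): 107 mod 33 = 8, so (107/33) = (8/33)
factor out 2^3: 8 = 2^3·1; with 33 mod 8 = 1, (2/33) = +1; sign now +1; continue with (1/33)
reached (1/33) = 1, so the symbol is +1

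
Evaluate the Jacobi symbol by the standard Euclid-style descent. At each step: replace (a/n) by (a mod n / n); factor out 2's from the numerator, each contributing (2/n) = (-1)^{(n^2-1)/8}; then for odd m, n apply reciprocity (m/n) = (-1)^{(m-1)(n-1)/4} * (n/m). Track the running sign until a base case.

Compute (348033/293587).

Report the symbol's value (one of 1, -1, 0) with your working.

(348033/293587) = (54446/293587)   [reduce mod 293587]
54446 = 2^1·27223; (2/293587) = -1 since 293587 mod 8 = 3, so (54446/293587) = (-1)^1·(27223/293587); sign now -1
reciprocity: (27223/293587) = -1·(293587/27223) since 27223 mod 4 = 3, 293587 mod 4 = 3; sign now +1
(293587/27223) = (21357/27223)   [reduce mod 27223]
reciprocity: (21357/27223) = +1·(27223/21357) since 21357 mod 4 = 1, 27223 mod 4 = 3; sign now +1
(27223/21357) = (5866/21357)   [reduce mod 21357]
5866 = 2^1·2933; (2/21357) = -1 since 21357 mod 8 = 5, so (5866/21357) = (-1)^1·(2933/21357); sign now -1
reciprocity: (2933/21357) = +1·(21357/2933) since 2933 mod 4 = 1, 21357 mod 4 = 1; sign now -1
(21357/2933) = (826/2933)   [reduce mod 2933]
826 = 2^1·413; (2/2933) = -1 since 2933 mod 8 = 5, so (826/2933) = (-1)^1·(413/2933); sign now +1
reciprocity: (413/2933) = +1·(2933/413) since 413 mod 4 = 1, 2933 mod 4 = 1; sign now +1
(2933/413) = (42/413)   [reduce mod 413]
42 = 2^1·21; (2/413) = -1 since 413 mod 8 = 5, so (42/413) = (-1)^1·(21/413); sign now -1
reciprocity: (21/413) = +1·(413/21) since 21 mod 4 = 1, 413 mod 4 = 1; sign now -1
(413/21) = (14/21)   [reduce mod 21]
14 = 2^1·7; (2/21) = -1 since 21 mod 8 = 5, so (14/21) = (-1)^1·(7/21); sign now +1
reciprocity: (7/21) = +1·(21/7) since 7 mod 4 = 3, 21 mod 4 = 1; sign now +1
(21/7) = (0/7)   [reduce mod 7]
(0/7) = 0   [gcd(a, n) > 1]; final value = 0

0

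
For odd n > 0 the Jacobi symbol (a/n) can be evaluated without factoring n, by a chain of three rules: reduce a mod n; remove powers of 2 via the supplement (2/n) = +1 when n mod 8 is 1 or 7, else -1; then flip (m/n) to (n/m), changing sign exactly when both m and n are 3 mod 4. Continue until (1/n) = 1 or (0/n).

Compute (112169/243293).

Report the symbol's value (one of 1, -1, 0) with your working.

reciprocity: (112169/243293) = +1·(243293/112169) since 112169 mod 4 = 1, 243293 mod 4 = 1; sign now +1
(243293/112169) = (18955/112169)   [reduce mod 112169]
reciprocity: (18955/112169) = +1·(112169/18955) since 18955 mod 4 = 3, 112169 mod 4 = 1; sign now +1
(112169/18955) = (17394/18955)   [reduce mod 18955]
17394 = 2^1·8697; (2/18955) = -1 since 18955 mod 8 = 3, so (17394/18955) = (-1)^1·(8697/18955); sign now -1
reciprocity: (8697/18955) = +1·(18955/8697) since 8697 mod 4 = 1, 18955 mod 4 = 3; sign now -1
(18955/8697) = (1561/8697)   [reduce mod 8697]
reciprocity: (1561/8697) = +1·(8697/1561) since 1561 mod 4 = 1, 8697 mod 4 = 1; sign now -1
(8697/1561) = (892/1561)   [reduce mod 1561]
892 = 2^2·223; (2/1561) = +1 since 1561 mod 8 = 1, so (892/1561) = (+1)^2·(223/1561); sign now -1
reciprocity: (223/1561) = +1·(1561/223) since 223 mod 4 = 3, 1561 mod 4 = 1; sign now -1
(1561/223) = (0/223)   [reduce mod 223]
(0/223) = 0   [gcd(a, n) > 1]; final value = 0

0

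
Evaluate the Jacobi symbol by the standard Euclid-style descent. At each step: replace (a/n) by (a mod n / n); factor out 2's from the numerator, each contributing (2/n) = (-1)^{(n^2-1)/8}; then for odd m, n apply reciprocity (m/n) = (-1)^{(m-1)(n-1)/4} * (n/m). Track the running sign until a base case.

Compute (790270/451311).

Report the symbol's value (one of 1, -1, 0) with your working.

1

(790270/451311): 790270 mod 451311 = 338959, so (790270/451311) = (338959/451311)
flip (338959/451311) -> (451311/338959): both odd, 338959 mod 4 = 3, 451311 mod 4 = 3, so the flip contributes -1; sign now -1
(451311/338959): 451311 mod 338959 = 112352, so (451311/338959) = (112352/338959)
factor out 2^5: 112352 = 2^5·3511; with 338959 mod 8 = 7, (2/338959) = +1; sign now -1; continue with (3511/338959)
flip (3511/338959) -> (338959/3511): both odd, 3511 mod 4 = 3, 338959 mod 4 = 3, so the flip contributes -1; sign now +1
(338959/3511): 338959 mod 3511 = 1903, so (338959/3511) = (1903/3511)
flip (1903/3511) -> (3511/1903): both odd, 1903 mod 4 = 3, 3511 mod 4 = 3, so the flip contributes -1; sign now -1
(3511/1903): 3511 mod 1903 = 1608, so (3511/1903) = (1608/1903)
factor out 2^3: 1608 = 2^3·201; with 1903 mod 8 = 7, (2/1903) = +1; sign now -1; continue with (201/1903)
flip (201/1903) -> (1903/201): both odd, 201 mod 4 = 1, 1903 mod 4 = 3, so the flip contributes +1; sign now -1
(1903/201): 1903 mod 201 = 94, so (1903/201) = (94/201)
factor out 2^1: 94 = 2^1·47; with 201 mod 8 = 1, (2/201) = +1; sign now -1; continue with (47/201)
flip (47/201) -> (201/47): both odd, 47 mod 4 = 3, 201 mod 4 = 1, so the flip contributes +1; sign now -1
(201/47): 201 mod 47 = 13, so (201/47) = (13/47)
flip (13/47) -> (47/13): both odd, 13 mod 4 = 1, 47 mod 4 = 3, so the flip contributes +1; sign now -1
(47/13): 47 mod 13 = 8, so (47/13) = (8/13)
factor out 2^3: 8 = 2^3·1; with 13 mod 8 = 5, (2/13) = -1; sign now +1; continue with (1/13)
reached (1/13) = 1, so the symbol is +1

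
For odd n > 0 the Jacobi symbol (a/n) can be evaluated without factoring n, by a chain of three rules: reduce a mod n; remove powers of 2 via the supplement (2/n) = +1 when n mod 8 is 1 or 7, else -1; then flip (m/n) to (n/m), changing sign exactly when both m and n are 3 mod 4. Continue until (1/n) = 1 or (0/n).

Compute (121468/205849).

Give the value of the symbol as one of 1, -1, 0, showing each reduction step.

1

factor out 2^2: 121468 = 2^2·30367; with 205849 mod 8 = 1, (2/205849) = +1; sign now +1; continue with (30367/205849)
flip (30367/205849) -> (205849/30367): both odd, 30367 mod 4 = 3, 205849 mod 4 = 1, so the flip contributes +1; sign now +1
(205849/30367): 205849 mod 30367 = 23647, so (205849/30367) = (23647/30367)
flip (23647/30367) -> (30367/23647): both odd, 23647 mod 4 = 3, 30367 mod 4 = 3, so the flip contributes -1; sign now -1
(30367/23647): 30367 mod 23647 = 6720, so (30367/23647) = (6720/23647)
factor out 2^6: 6720 = 2^6·105; with 23647 mod 8 = 7, (2/23647) = +1; sign now -1; continue with (105/23647)
flip (105/23647) -> (23647/105): both odd, 105 mod 4 = 1, 23647 mod 4 = 3, so the flip contributes +1; sign now -1
(23647/105): 23647 mod 105 = 22, so (23647/105) = (22/105)
factor out 2^1: 22 = 2^1·11; with 105 mod 8 = 1, (2/105) = +1; sign now -1; continue with (11/105)
flip (11/105) -> (105/11): both odd, 11 mod 4 = 3, 105 mod 4 = 1, so the flip contributes +1; sign now -1
(105/11): 105 mod 11 = 6, so (105/11) = (6/11)
factor out 2^1: 6 = 2^1·3; with 11 mod 8 = 3, (2/11) = -1; sign now +1; continue with (3/11)
flip (3/11) -> (11/3): both odd, 3 mod 4 = 3, 11 mod 4 = 3, so the flip contributes -1; sign now -1
(11/3): 11 mod 3 = 2, so (11/3) = (2/3)
factor out 2^1: 2 = 2^1·1; with 3 mod 8 = 3, (2/3) = -1; sign now +1; continue with (1/3)
reached (1/3) = 1, so the symbol is +1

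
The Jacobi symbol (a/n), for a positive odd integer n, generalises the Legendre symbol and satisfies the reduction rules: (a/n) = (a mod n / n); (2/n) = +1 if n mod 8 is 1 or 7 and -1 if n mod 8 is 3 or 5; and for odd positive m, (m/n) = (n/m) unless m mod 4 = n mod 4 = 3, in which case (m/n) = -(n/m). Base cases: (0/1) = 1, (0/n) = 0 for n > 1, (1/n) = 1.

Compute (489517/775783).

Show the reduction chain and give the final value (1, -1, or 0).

reciprocity: (489517/775783) = +1·(775783/489517) since 489517 mod 4 = 1, 775783 mod 4 = 3; sign now +1
(775783/489517) = (286266/489517)   [reduce mod 489517]
286266 = 2^1·143133; (2/489517) = -1 since 489517 mod 8 = 5, so (286266/489517) = (-1)^1·(143133/489517); sign now -1
reciprocity: (143133/489517) = +1·(489517/143133) since 143133 mod 4 = 1, 489517 mod 4 = 1; sign now -1
(489517/143133) = (60118/143133)   [reduce mod 143133]
60118 = 2^1·30059; (2/143133) = -1 since 143133 mod 8 = 5, so (60118/143133) = (-1)^1·(30059/143133); sign now +1
reciprocity: (30059/143133) = +1·(143133/30059) since 30059 mod 4 = 3, 143133 mod 4 = 1; sign now +1
(143133/30059) = (22897/30059)   [reduce mod 30059]
reciprocity: (22897/30059) = +1·(30059/22897) since 22897 mod 4 = 1, 30059 mod 4 = 3; sign now +1
(30059/22897) = (7162/22897)   [reduce mod 22897]
7162 = 2^1·3581; (2/22897) = +1 since 22897 mod 8 = 1, so (7162/22897) = (+1)^1·(3581/22897); sign now +1
reciprocity: (3581/22897) = +1·(22897/3581) since 3581 mod 4 = 1, 22897 mod 4 = 1; sign now +1
(22897/3581) = (1411/3581)   [reduce mod 3581]
reciprocity: (1411/3581) = +1·(3581/1411) since 1411 mod 4 = 3, 3581 mod 4 = 1; sign now +1
(3581/1411) = (759/1411)   [reduce mod 1411]
reciprocity: (759/1411) = -1·(1411/759) since 759 mod 4 = 3, 1411 mod 4 = 3; sign now -1
(1411/759) = (652/759)   [reduce mod 759]
652 = 2^2·163; (2/759) = +1 since 759 mod 8 = 7, so (652/759) = (+1)^2·(163/759); sign now -1
reciprocity: (163/759) = -1·(759/163) since 163 mod 4 = 3, 759 mod 4 = 3; sign now +1
(759/163) = (107/163)   [reduce mod 163]
reciprocity: (107/163) = -1·(163/107) since 107 mod 4 = 3, 163 mod 4 = 3; sign now -1
(163/107) = (56/107)   [reduce mod 107]
56 = 2^3·7; (2/107) = -1 since 107 mod 8 = 3, so (56/107) = (-1)^3·(7/107); sign now +1
reciprocity: (7/107) = -1·(107/7) since 7 mod 4 = 3, 107 mod 4 = 3; sign now -1
(107/7) = (2/7)   [reduce mod 7]
2 = 2^1·1; (2/7) = +1 since 7 mod 8 = 7, so (2/7) = (+1)^1·(1/7); sign now -1
(1/7) = 1; final value = sign = -1

-1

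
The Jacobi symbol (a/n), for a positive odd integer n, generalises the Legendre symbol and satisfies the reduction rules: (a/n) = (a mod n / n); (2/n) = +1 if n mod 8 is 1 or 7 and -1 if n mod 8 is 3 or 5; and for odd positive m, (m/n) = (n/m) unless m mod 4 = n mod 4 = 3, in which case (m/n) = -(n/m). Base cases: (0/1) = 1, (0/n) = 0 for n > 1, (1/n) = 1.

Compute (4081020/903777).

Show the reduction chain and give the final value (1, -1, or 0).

0

(4081020/903777) = (465912/903777)   [reduce mod 903777]
465912 = 2^3·58239; (2/903777) = +1 since 903777 mod 8 = 1, so (465912/903777) = (+1)^3·(58239/903777); sign now +1
reciprocity: (58239/903777) = +1·(903777/58239) since 58239 mod 4 = 3, 903777 mod 4 = 1; sign now +1
(903777/58239) = (30192/58239)   [reduce mod 58239]
30192 = 2^4·1887; (2/58239) = +1 since 58239 mod 8 = 7, so (30192/58239) = (+1)^4·(1887/58239); sign now +1
reciprocity: (1887/58239) = -1·(58239/1887) since 1887 mod 4 = 3, 58239 mod 4 = 3; sign now -1
(58239/1887) = (1629/1887)   [reduce mod 1887]
reciprocity: (1629/1887) = +1·(1887/1629) since 1629 mod 4 = 1, 1887 mod 4 = 3; sign now -1
(1887/1629) = (258/1629)   [reduce mod 1629]
258 = 2^1·129; (2/1629) = -1 since 1629 mod 8 = 5, so (258/1629) = (-1)^1·(129/1629); sign now +1
reciprocity: (129/1629) = +1·(1629/129) since 129 mod 4 = 1, 1629 mod 4 = 1; sign now +1
(1629/129) = (81/129)   [reduce mod 129]
reciprocity: (81/129) = +1·(129/81) since 81 mod 4 = 1, 129 mod 4 = 1; sign now +1
(129/81) = (48/81)   [reduce mod 81]
48 = 2^4·3; (2/81) = +1 since 81 mod 8 = 1, so (48/81) = (+1)^4·(3/81); sign now +1
reciprocity: (3/81) = +1·(81/3) since 3 mod 4 = 3, 81 mod 4 = 1; sign now +1
(81/3) = (0/3)   [reduce mod 3]
(0/3) = 0   [gcd(a, n) > 1]; final value = 0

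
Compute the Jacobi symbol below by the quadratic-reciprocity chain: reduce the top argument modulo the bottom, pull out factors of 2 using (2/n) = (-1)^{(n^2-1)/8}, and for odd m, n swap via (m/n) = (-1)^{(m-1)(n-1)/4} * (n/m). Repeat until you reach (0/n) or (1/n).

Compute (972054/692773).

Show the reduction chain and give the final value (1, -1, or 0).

(972054/692773) = (279281/692773)   [reduce mod 692773]
reciprocity: (279281/692773) = +1·(692773/279281) since 279281 mod 4 = 1, 692773 mod 4 = 1; sign now +1
(692773/279281) = (134211/279281)   [reduce mod 279281]
reciprocity: (134211/279281) = +1·(279281/134211) since 134211 mod 4 = 3, 279281 mod 4 = 1; sign now +1
(279281/134211) = (10859/134211)   [reduce mod 134211]
reciprocity: (10859/134211) = -1·(134211/10859) since 10859 mod 4 = 3, 134211 mod 4 = 3; sign now -1
(134211/10859) = (3903/10859)   [reduce mod 10859]
reciprocity: (3903/10859) = -1·(10859/3903) since 3903 mod 4 = 3, 10859 mod 4 = 3; sign now +1
(10859/3903) = (3053/3903)   [reduce mod 3903]
reciprocity: (3053/3903) = +1·(3903/3053) since 3053 mod 4 = 1, 3903 mod 4 = 3; sign now +1
(3903/3053) = (850/3053)   [reduce mod 3053]
850 = 2^1·425; (2/3053) = -1 since 3053 mod 8 = 5, so (850/3053) = (-1)^1·(425/3053); sign now -1
reciprocity: (425/3053) = +1·(3053/425) since 425 mod 4 = 1, 3053 mod 4 = 1; sign now -1
(3053/425) = (78/425)   [reduce mod 425]
78 = 2^1·39; (2/425) = +1 since 425 mod 8 = 1, so (78/425) = (+1)^1·(39/425); sign now -1
reciprocity: (39/425) = +1·(425/39) since 39 mod 4 = 3, 425 mod 4 = 1; sign now -1
(425/39) = (35/39)   [reduce mod 39]
reciprocity: (35/39) = -1·(39/35) since 35 mod 4 = 3, 39 mod 4 = 3; sign now +1
(39/35) = (4/35)   [reduce mod 35]
4 = 2^2·1; (2/35) = -1 since 35 mod 8 = 3, so (4/35) = (-1)^2·(1/35); sign now +1
(1/35) = 1; final value = sign = +1

1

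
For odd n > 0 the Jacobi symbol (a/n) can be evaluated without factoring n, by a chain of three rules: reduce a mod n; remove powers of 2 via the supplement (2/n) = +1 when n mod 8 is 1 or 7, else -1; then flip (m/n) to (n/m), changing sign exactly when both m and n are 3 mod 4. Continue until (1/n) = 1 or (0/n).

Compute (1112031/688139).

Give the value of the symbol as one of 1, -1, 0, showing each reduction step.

-1

(1112031/688139): 1112031 mod 688139 = 423892, so (1112031/688139) = (423892/688139)
factor out 2^2: 423892 = 2^2·105973; with 688139 mod 8 = 3, (2/688139) = -1; sign now +1; continue with (105973/688139)
flip (105973/688139) -> (688139/105973): both odd, 105973 mod 4 = 1, 688139 mod 4 = 3, so the flip contributes +1; sign now +1
(688139/105973): 688139 mod 105973 = 52301, so (688139/105973) = (52301/105973)
flip (52301/105973) -> (105973/52301): both odd, 52301 mod 4 = 1, 105973 mod 4 = 1, so the flip contributes +1; sign now +1
(105973/52301): 105973 mod 52301 = 1371, so (105973/52301) = (1371/52301)
flip (1371/52301) -> (52301/1371): both odd, 1371 mod 4 = 3, 52301 mod 4 = 1, so the flip contributes +1; sign now +1
(52301/1371): 52301 mod 1371 = 203, so (52301/1371) = (203/1371)
flip (203/1371) -> (1371/203): both odd, 203 mod 4 = 3, 1371 mod 4 = 3, so the flip contributes -1; sign now -1
(1371/203): 1371 mod 203 = 153, so (1371/203) = (153/203)
flip (153/203) -> (203/153): both odd, 153 mod 4 = 1, 203 mod 4 = 3, so the flip contributes +1; sign now -1
(203/153): 203 mod 153 = 50, so (203/153) = (50/153)
factor out 2^1: 50 = 2^1·25; with 153 mod 8 = 1, (2/153) = +1; sign now -1; continue with (25/153)
flip (25/153) -> (153/25): both odd, 25 mod 4 = 1, 153 mod 4 = 1, so the flip contributes +1; sign now -1
(153/25): 153 mod 25 = 3, so (153/25) = (3/25)
flip (3/25) -> (25/3): both odd, 3 mod 4 = 3, 25 mod 4 = 1, so the flip contributes +1; sign now -1
(25/3): 25 mod 3 = 1, so (25/3) = (1/3)
reached (1/3) = 1, so the symbol is -1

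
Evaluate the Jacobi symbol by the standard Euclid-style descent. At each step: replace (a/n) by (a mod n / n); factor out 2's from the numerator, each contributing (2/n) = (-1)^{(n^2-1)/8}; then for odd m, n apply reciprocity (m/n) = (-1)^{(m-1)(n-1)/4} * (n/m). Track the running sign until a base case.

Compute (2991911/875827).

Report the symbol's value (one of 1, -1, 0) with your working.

(2991911/875827) = (364430/875827)   [reduce mod 875827]
364430 = 2^1·182215; (2/875827) = -1 since 875827 mod 8 = 3, so (364430/875827) = (-1)^1·(182215/875827); sign now -1
reciprocity: (182215/875827) = -1·(875827/182215) since 182215 mod 4 = 3, 875827 mod 4 = 3; sign now +1
(875827/182215) = (146967/182215)   [reduce mod 182215]
reciprocity: (146967/182215) = -1·(182215/146967) since 146967 mod 4 = 3, 182215 mod 4 = 3; sign now -1
(182215/146967) = (35248/146967)   [reduce mod 146967]
35248 = 2^4·2203; (2/146967) = +1 since 146967 mod 8 = 7, so (35248/146967) = (+1)^4·(2203/146967); sign now -1
reciprocity: (2203/146967) = -1·(146967/2203) since 2203 mod 4 = 3, 146967 mod 4 = 3; sign now +1
(146967/2203) = (1569/2203)   [reduce mod 2203]
reciprocity: (1569/2203) = +1·(2203/1569) since 1569 mod 4 = 1, 2203 mod 4 = 3; sign now +1
(2203/1569) = (634/1569)   [reduce mod 1569]
634 = 2^1·317; (2/1569) = +1 since 1569 mod 8 = 1, so (634/1569) = (+1)^1·(317/1569); sign now +1
reciprocity: (317/1569) = +1·(1569/317) since 317 mod 4 = 1, 1569 mod 4 = 1; sign now +1
(1569/317) = (301/317)   [reduce mod 317]
reciprocity: (301/317) = +1·(317/301) since 301 mod 4 = 1, 317 mod 4 = 1; sign now +1
(317/301) = (16/301)   [reduce mod 301]
16 = 2^4·1; (2/301) = -1 since 301 mod 8 = 5, so (16/301) = (-1)^4·(1/301); sign now +1
(1/301) = 1; final value = sign = +1

1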